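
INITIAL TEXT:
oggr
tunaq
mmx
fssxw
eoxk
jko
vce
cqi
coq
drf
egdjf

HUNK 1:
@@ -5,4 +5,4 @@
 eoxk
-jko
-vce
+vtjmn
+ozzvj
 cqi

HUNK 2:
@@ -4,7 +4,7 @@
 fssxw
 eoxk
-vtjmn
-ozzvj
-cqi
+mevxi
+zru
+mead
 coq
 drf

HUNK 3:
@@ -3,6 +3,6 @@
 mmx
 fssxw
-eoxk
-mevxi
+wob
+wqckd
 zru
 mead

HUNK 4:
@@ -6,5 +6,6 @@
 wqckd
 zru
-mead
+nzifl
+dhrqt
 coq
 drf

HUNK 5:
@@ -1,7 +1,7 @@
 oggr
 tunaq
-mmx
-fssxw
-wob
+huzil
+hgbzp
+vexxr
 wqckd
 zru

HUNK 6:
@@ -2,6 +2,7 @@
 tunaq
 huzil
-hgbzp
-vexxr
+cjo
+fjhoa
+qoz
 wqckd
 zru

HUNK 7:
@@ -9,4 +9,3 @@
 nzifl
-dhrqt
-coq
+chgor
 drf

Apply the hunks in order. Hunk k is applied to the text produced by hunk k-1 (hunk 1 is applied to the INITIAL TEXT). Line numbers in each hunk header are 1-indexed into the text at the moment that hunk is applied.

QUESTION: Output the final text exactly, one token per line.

Hunk 1: at line 5 remove [jko,vce] add [vtjmn,ozzvj] -> 11 lines: oggr tunaq mmx fssxw eoxk vtjmn ozzvj cqi coq drf egdjf
Hunk 2: at line 4 remove [vtjmn,ozzvj,cqi] add [mevxi,zru,mead] -> 11 lines: oggr tunaq mmx fssxw eoxk mevxi zru mead coq drf egdjf
Hunk 3: at line 3 remove [eoxk,mevxi] add [wob,wqckd] -> 11 lines: oggr tunaq mmx fssxw wob wqckd zru mead coq drf egdjf
Hunk 4: at line 6 remove [mead] add [nzifl,dhrqt] -> 12 lines: oggr tunaq mmx fssxw wob wqckd zru nzifl dhrqt coq drf egdjf
Hunk 5: at line 1 remove [mmx,fssxw,wob] add [huzil,hgbzp,vexxr] -> 12 lines: oggr tunaq huzil hgbzp vexxr wqckd zru nzifl dhrqt coq drf egdjf
Hunk 6: at line 2 remove [hgbzp,vexxr] add [cjo,fjhoa,qoz] -> 13 lines: oggr tunaq huzil cjo fjhoa qoz wqckd zru nzifl dhrqt coq drf egdjf
Hunk 7: at line 9 remove [dhrqt,coq] add [chgor] -> 12 lines: oggr tunaq huzil cjo fjhoa qoz wqckd zru nzifl chgor drf egdjf

Answer: oggr
tunaq
huzil
cjo
fjhoa
qoz
wqckd
zru
nzifl
chgor
drf
egdjf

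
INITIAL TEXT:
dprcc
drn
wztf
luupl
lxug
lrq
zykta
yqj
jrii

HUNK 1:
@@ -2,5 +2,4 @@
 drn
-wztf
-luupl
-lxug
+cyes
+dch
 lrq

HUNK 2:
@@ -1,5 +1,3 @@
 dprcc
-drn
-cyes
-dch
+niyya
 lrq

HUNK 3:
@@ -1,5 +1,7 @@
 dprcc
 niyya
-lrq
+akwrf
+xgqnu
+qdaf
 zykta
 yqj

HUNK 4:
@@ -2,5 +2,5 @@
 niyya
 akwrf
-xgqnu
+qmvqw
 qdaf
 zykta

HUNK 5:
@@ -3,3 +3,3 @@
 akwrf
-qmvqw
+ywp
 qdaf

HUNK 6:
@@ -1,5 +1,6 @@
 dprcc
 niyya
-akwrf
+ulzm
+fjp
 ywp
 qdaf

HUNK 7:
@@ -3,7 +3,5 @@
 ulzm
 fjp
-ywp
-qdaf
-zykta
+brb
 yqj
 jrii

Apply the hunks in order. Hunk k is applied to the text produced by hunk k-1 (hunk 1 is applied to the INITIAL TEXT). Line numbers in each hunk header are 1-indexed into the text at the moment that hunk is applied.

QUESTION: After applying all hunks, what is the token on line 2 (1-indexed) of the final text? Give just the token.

Hunk 1: at line 2 remove [wztf,luupl,lxug] add [cyes,dch] -> 8 lines: dprcc drn cyes dch lrq zykta yqj jrii
Hunk 2: at line 1 remove [drn,cyes,dch] add [niyya] -> 6 lines: dprcc niyya lrq zykta yqj jrii
Hunk 3: at line 1 remove [lrq] add [akwrf,xgqnu,qdaf] -> 8 lines: dprcc niyya akwrf xgqnu qdaf zykta yqj jrii
Hunk 4: at line 2 remove [xgqnu] add [qmvqw] -> 8 lines: dprcc niyya akwrf qmvqw qdaf zykta yqj jrii
Hunk 5: at line 3 remove [qmvqw] add [ywp] -> 8 lines: dprcc niyya akwrf ywp qdaf zykta yqj jrii
Hunk 6: at line 1 remove [akwrf] add [ulzm,fjp] -> 9 lines: dprcc niyya ulzm fjp ywp qdaf zykta yqj jrii
Hunk 7: at line 3 remove [ywp,qdaf,zykta] add [brb] -> 7 lines: dprcc niyya ulzm fjp brb yqj jrii
Final line 2: niyya

Answer: niyya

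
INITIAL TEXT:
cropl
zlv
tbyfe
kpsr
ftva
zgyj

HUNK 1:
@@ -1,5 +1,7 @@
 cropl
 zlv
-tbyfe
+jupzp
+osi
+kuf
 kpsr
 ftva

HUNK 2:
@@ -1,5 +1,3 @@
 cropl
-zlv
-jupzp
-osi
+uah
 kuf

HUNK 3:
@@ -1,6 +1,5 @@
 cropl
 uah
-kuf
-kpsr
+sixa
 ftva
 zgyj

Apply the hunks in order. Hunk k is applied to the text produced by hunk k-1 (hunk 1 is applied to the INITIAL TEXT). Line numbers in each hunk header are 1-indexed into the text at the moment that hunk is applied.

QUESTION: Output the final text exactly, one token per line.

Answer: cropl
uah
sixa
ftva
zgyj

Derivation:
Hunk 1: at line 1 remove [tbyfe] add [jupzp,osi,kuf] -> 8 lines: cropl zlv jupzp osi kuf kpsr ftva zgyj
Hunk 2: at line 1 remove [zlv,jupzp,osi] add [uah] -> 6 lines: cropl uah kuf kpsr ftva zgyj
Hunk 3: at line 1 remove [kuf,kpsr] add [sixa] -> 5 lines: cropl uah sixa ftva zgyj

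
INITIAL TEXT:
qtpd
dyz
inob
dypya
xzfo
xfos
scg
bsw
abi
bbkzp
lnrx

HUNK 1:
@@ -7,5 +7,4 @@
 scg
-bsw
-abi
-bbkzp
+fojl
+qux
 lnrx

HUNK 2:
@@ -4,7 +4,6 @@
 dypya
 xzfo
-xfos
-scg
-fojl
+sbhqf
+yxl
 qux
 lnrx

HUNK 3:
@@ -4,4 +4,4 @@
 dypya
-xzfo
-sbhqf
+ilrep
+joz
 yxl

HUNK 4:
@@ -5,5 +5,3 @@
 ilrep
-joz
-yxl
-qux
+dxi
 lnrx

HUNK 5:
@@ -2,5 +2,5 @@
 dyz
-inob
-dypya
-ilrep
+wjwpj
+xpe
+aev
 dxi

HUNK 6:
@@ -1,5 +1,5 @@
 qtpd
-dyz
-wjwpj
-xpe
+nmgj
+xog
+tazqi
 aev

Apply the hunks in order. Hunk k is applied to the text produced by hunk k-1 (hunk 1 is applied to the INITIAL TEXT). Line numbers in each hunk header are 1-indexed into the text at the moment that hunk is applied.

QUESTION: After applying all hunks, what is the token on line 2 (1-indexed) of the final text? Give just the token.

Answer: nmgj

Derivation:
Hunk 1: at line 7 remove [bsw,abi,bbkzp] add [fojl,qux] -> 10 lines: qtpd dyz inob dypya xzfo xfos scg fojl qux lnrx
Hunk 2: at line 4 remove [xfos,scg,fojl] add [sbhqf,yxl] -> 9 lines: qtpd dyz inob dypya xzfo sbhqf yxl qux lnrx
Hunk 3: at line 4 remove [xzfo,sbhqf] add [ilrep,joz] -> 9 lines: qtpd dyz inob dypya ilrep joz yxl qux lnrx
Hunk 4: at line 5 remove [joz,yxl,qux] add [dxi] -> 7 lines: qtpd dyz inob dypya ilrep dxi lnrx
Hunk 5: at line 2 remove [inob,dypya,ilrep] add [wjwpj,xpe,aev] -> 7 lines: qtpd dyz wjwpj xpe aev dxi lnrx
Hunk 6: at line 1 remove [dyz,wjwpj,xpe] add [nmgj,xog,tazqi] -> 7 lines: qtpd nmgj xog tazqi aev dxi lnrx
Final line 2: nmgj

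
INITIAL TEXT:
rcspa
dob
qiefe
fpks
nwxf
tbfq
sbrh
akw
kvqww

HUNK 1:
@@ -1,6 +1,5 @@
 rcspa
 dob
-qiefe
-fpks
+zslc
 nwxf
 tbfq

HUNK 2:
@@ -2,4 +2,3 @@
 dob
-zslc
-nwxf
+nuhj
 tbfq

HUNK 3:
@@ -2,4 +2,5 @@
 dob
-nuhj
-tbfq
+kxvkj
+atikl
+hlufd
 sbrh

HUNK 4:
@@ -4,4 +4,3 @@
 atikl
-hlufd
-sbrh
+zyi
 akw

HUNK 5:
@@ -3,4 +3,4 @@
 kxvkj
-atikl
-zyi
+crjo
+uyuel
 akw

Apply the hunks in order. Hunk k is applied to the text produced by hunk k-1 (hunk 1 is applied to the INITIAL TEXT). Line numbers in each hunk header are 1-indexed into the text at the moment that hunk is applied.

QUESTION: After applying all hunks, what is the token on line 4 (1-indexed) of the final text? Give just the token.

Hunk 1: at line 1 remove [qiefe,fpks] add [zslc] -> 8 lines: rcspa dob zslc nwxf tbfq sbrh akw kvqww
Hunk 2: at line 2 remove [zslc,nwxf] add [nuhj] -> 7 lines: rcspa dob nuhj tbfq sbrh akw kvqww
Hunk 3: at line 2 remove [nuhj,tbfq] add [kxvkj,atikl,hlufd] -> 8 lines: rcspa dob kxvkj atikl hlufd sbrh akw kvqww
Hunk 4: at line 4 remove [hlufd,sbrh] add [zyi] -> 7 lines: rcspa dob kxvkj atikl zyi akw kvqww
Hunk 5: at line 3 remove [atikl,zyi] add [crjo,uyuel] -> 7 lines: rcspa dob kxvkj crjo uyuel akw kvqww
Final line 4: crjo

Answer: crjo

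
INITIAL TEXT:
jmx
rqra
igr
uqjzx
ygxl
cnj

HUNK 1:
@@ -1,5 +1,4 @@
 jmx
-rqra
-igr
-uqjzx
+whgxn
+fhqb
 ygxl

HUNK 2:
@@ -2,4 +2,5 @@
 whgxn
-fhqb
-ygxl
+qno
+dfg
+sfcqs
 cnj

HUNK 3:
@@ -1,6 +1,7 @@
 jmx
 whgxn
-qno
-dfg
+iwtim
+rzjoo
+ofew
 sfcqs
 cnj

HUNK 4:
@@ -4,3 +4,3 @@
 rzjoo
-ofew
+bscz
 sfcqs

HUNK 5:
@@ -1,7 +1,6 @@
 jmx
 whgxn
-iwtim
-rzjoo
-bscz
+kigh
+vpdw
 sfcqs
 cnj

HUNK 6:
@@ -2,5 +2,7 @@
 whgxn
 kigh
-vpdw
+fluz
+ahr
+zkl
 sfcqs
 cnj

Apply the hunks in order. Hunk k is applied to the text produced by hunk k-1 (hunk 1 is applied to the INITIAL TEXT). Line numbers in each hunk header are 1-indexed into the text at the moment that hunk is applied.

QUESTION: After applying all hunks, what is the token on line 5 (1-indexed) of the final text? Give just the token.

Hunk 1: at line 1 remove [rqra,igr,uqjzx] add [whgxn,fhqb] -> 5 lines: jmx whgxn fhqb ygxl cnj
Hunk 2: at line 2 remove [fhqb,ygxl] add [qno,dfg,sfcqs] -> 6 lines: jmx whgxn qno dfg sfcqs cnj
Hunk 3: at line 1 remove [qno,dfg] add [iwtim,rzjoo,ofew] -> 7 lines: jmx whgxn iwtim rzjoo ofew sfcqs cnj
Hunk 4: at line 4 remove [ofew] add [bscz] -> 7 lines: jmx whgxn iwtim rzjoo bscz sfcqs cnj
Hunk 5: at line 1 remove [iwtim,rzjoo,bscz] add [kigh,vpdw] -> 6 lines: jmx whgxn kigh vpdw sfcqs cnj
Hunk 6: at line 2 remove [vpdw] add [fluz,ahr,zkl] -> 8 lines: jmx whgxn kigh fluz ahr zkl sfcqs cnj
Final line 5: ahr

Answer: ahr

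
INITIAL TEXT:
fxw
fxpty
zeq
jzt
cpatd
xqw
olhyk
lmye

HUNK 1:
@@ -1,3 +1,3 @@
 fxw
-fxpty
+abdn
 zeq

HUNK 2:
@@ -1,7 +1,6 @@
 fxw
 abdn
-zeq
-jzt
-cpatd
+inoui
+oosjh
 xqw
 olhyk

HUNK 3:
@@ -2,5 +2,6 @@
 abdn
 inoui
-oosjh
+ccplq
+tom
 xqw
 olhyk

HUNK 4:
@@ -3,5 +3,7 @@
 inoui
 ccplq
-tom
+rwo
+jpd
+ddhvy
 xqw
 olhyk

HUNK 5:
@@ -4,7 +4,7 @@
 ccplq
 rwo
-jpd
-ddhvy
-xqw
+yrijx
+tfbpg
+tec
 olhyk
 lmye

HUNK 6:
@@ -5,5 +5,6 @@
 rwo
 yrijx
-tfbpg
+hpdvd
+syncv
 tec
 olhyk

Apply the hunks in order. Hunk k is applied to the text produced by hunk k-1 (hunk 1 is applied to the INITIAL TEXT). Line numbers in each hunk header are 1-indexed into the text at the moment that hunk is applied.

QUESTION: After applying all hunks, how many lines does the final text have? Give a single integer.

Hunk 1: at line 1 remove [fxpty] add [abdn] -> 8 lines: fxw abdn zeq jzt cpatd xqw olhyk lmye
Hunk 2: at line 1 remove [zeq,jzt,cpatd] add [inoui,oosjh] -> 7 lines: fxw abdn inoui oosjh xqw olhyk lmye
Hunk 3: at line 2 remove [oosjh] add [ccplq,tom] -> 8 lines: fxw abdn inoui ccplq tom xqw olhyk lmye
Hunk 4: at line 3 remove [tom] add [rwo,jpd,ddhvy] -> 10 lines: fxw abdn inoui ccplq rwo jpd ddhvy xqw olhyk lmye
Hunk 5: at line 4 remove [jpd,ddhvy,xqw] add [yrijx,tfbpg,tec] -> 10 lines: fxw abdn inoui ccplq rwo yrijx tfbpg tec olhyk lmye
Hunk 6: at line 5 remove [tfbpg] add [hpdvd,syncv] -> 11 lines: fxw abdn inoui ccplq rwo yrijx hpdvd syncv tec olhyk lmye
Final line count: 11

Answer: 11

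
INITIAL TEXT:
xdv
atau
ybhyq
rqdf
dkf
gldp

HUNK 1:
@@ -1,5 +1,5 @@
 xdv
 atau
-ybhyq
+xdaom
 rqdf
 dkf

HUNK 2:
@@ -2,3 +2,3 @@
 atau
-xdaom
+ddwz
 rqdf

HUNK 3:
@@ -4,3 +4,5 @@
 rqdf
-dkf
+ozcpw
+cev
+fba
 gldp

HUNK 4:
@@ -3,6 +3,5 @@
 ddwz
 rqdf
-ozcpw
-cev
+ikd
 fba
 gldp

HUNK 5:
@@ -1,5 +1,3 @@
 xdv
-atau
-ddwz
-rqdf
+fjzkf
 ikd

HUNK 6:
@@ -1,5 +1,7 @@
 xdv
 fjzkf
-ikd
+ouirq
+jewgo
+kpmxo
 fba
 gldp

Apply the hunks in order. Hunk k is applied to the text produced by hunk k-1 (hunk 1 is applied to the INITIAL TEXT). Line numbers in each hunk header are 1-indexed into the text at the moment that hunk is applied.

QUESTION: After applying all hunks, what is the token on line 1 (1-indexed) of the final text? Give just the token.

Hunk 1: at line 1 remove [ybhyq] add [xdaom] -> 6 lines: xdv atau xdaom rqdf dkf gldp
Hunk 2: at line 2 remove [xdaom] add [ddwz] -> 6 lines: xdv atau ddwz rqdf dkf gldp
Hunk 3: at line 4 remove [dkf] add [ozcpw,cev,fba] -> 8 lines: xdv atau ddwz rqdf ozcpw cev fba gldp
Hunk 4: at line 3 remove [ozcpw,cev] add [ikd] -> 7 lines: xdv atau ddwz rqdf ikd fba gldp
Hunk 5: at line 1 remove [atau,ddwz,rqdf] add [fjzkf] -> 5 lines: xdv fjzkf ikd fba gldp
Hunk 6: at line 1 remove [ikd] add [ouirq,jewgo,kpmxo] -> 7 lines: xdv fjzkf ouirq jewgo kpmxo fba gldp
Final line 1: xdv

Answer: xdv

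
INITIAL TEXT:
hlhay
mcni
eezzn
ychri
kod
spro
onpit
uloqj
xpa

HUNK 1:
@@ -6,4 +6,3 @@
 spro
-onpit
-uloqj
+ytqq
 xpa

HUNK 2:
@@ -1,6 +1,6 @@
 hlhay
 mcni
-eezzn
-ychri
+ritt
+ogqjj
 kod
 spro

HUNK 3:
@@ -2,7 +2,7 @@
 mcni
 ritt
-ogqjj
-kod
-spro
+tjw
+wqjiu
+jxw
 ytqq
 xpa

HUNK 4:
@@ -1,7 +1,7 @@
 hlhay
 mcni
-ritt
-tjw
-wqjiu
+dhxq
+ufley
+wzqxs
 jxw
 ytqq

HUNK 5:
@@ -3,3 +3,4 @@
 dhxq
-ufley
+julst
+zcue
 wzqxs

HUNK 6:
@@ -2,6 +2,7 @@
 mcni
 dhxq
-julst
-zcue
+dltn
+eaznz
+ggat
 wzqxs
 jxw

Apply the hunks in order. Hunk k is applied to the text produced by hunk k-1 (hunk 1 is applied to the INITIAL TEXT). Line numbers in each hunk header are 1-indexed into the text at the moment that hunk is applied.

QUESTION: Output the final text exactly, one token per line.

Hunk 1: at line 6 remove [onpit,uloqj] add [ytqq] -> 8 lines: hlhay mcni eezzn ychri kod spro ytqq xpa
Hunk 2: at line 1 remove [eezzn,ychri] add [ritt,ogqjj] -> 8 lines: hlhay mcni ritt ogqjj kod spro ytqq xpa
Hunk 3: at line 2 remove [ogqjj,kod,spro] add [tjw,wqjiu,jxw] -> 8 lines: hlhay mcni ritt tjw wqjiu jxw ytqq xpa
Hunk 4: at line 1 remove [ritt,tjw,wqjiu] add [dhxq,ufley,wzqxs] -> 8 lines: hlhay mcni dhxq ufley wzqxs jxw ytqq xpa
Hunk 5: at line 3 remove [ufley] add [julst,zcue] -> 9 lines: hlhay mcni dhxq julst zcue wzqxs jxw ytqq xpa
Hunk 6: at line 2 remove [julst,zcue] add [dltn,eaznz,ggat] -> 10 lines: hlhay mcni dhxq dltn eaznz ggat wzqxs jxw ytqq xpa

Answer: hlhay
mcni
dhxq
dltn
eaznz
ggat
wzqxs
jxw
ytqq
xpa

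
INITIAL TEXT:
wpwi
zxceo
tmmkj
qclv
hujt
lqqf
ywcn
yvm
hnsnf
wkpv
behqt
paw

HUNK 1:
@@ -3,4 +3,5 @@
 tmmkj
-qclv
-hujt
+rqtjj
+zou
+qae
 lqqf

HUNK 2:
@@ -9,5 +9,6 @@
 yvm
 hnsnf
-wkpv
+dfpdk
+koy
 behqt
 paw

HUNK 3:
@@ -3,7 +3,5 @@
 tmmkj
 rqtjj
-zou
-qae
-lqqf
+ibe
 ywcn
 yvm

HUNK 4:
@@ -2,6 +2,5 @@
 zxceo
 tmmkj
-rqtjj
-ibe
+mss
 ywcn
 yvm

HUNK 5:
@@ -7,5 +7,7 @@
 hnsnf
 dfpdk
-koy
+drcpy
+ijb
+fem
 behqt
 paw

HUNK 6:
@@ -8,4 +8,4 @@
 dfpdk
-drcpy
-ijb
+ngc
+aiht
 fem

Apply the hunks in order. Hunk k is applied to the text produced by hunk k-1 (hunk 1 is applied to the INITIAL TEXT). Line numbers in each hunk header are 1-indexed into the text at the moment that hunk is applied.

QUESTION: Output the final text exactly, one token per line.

Hunk 1: at line 3 remove [qclv,hujt] add [rqtjj,zou,qae] -> 13 lines: wpwi zxceo tmmkj rqtjj zou qae lqqf ywcn yvm hnsnf wkpv behqt paw
Hunk 2: at line 9 remove [wkpv] add [dfpdk,koy] -> 14 lines: wpwi zxceo tmmkj rqtjj zou qae lqqf ywcn yvm hnsnf dfpdk koy behqt paw
Hunk 3: at line 3 remove [zou,qae,lqqf] add [ibe] -> 12 lines: wpwi zxceo tmmkj rqtjj ibe ywcn yvm hnsnf dfpdk koy behqt paw
Hunk 4: at line 2 remove [rqtjj,ibe] add [mss] -> 11 lines: wpwi zxceo tmmkj mss ywcn yvm hnsnf dfpdk koy behqt paw
Hunk 5: at line 7 remove [koy] add [drcpy,ijb,fem] -> 13 lines: wpwi zxceo tmmkj mss ywcn yvm hnsnf dfpdk drcpy ijb fem behqt paw
Hunk 6: at line 8 remove [drcpy,ijb] add [ngc,aiht] -> 13 lines: wpwi zxceo tmmkj mss ywcn yvm hnsnf dfpdk ngc aiht fem behqt paw

Answer: wpwi
zxceo
tmmkj
mss
ywcn
yvm
hnsnf
dfpdk
ngc
aiht
fem
behqt
paw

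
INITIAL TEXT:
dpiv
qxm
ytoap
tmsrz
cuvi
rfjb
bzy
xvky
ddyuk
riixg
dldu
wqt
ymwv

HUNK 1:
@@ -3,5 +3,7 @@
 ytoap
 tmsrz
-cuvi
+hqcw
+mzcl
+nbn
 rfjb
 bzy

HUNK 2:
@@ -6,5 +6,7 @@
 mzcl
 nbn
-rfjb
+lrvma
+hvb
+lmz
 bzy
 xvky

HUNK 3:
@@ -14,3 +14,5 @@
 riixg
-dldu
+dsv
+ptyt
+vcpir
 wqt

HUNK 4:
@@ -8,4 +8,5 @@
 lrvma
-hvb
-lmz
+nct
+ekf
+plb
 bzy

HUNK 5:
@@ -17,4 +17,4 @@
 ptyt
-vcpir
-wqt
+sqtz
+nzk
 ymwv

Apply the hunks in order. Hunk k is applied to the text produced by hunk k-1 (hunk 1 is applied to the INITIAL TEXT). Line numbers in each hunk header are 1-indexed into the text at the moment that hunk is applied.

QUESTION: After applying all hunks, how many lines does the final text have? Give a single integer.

Answer: 20

Derivation:
Hunk 1: at line 3 remove [cuvi] add [hqcw,mzcl,nbn] -> 15 lines: dpiv qxm ytoap tmsrz hqcw mzcl nbn rfjb bzy xvky ddyuk riixg dldu wqt ymwv
Hunk 2: at line 6 remove [rfjb] add [lrvma,hvb,lmz] -> 17 lines: dpiv qxm ytoap tmsrz hqcw mzcl nbn lrvma hvb lmz bzy xvky ddyuk riixg dldu wqt ymwv
Hunk 3: at line 14 remove [dldu] add [dsv,ptyt,vcpir] -> 19 lines: dpiv qxm ytoap tmsrz hqcw mzcl nbn lrvma hvb lmz bzy xvky ddyuk riixg dsv ptyt vcpir wqt ymwv
Hunk 4: at line 8 remove [hvb,lmz] add [nct,ekf,plb] -> 20 lines: dpiv qxm ytoap tmsrz hqcw mzcl nbn lrvma nct ekf plb bzy xvky ddyuk riixg dsv ptyt vcpir wqt ymwv
Hunk 5: at line 17 remove [vcpir,wqt] add [sqtz,nzk] -> 20 lines: dpiv qxm ytoap tmsrz hqcw mzcl nbn lrvma nct ekf plb bzy xvky ddyuk riixg dsv ptyt sqtz nzk ymwv
Final line count: 20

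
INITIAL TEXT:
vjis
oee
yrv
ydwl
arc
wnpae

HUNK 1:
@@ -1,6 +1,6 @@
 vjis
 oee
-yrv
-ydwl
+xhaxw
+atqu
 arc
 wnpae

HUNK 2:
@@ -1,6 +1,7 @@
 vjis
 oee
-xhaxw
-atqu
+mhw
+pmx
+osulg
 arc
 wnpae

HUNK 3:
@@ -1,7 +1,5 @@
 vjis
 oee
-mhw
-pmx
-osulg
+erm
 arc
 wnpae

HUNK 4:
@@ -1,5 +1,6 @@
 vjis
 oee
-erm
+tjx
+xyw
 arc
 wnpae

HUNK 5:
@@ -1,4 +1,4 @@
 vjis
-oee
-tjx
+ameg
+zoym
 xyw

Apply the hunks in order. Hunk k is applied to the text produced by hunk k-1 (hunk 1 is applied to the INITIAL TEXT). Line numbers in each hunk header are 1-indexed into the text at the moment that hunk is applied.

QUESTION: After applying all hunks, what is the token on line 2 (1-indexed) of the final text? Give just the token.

Hunk 1: at line 1 remove [yrv,ydwl] add [xhaxw,atqu] -> 6 lines: vjis oee xhaxw atqu arc wnpae
Hunk 2: at line 1 remove [xhaxw,atqu] add [mhw,pmx,osulg] -> 7 lines: vjis oee mhw pmx osulg arc wnpae
Hunk 3: at line 1 remove [mhw,pmx,osulg] add [erm] -> 5 lines: vjis oee erm arc wnpae
Hunk 4: at line 1 remove [erm] add [tjx,xyw] -> 6 lines: vjis oee tjx xyw arc wnpae
Hunk 5: at line 1 remove [oee,tjx] add [ameg,zoym] -> 6 lines: vjis ameg zoym xyw arc wnpae
Final line 2: ameg

Answer: ameg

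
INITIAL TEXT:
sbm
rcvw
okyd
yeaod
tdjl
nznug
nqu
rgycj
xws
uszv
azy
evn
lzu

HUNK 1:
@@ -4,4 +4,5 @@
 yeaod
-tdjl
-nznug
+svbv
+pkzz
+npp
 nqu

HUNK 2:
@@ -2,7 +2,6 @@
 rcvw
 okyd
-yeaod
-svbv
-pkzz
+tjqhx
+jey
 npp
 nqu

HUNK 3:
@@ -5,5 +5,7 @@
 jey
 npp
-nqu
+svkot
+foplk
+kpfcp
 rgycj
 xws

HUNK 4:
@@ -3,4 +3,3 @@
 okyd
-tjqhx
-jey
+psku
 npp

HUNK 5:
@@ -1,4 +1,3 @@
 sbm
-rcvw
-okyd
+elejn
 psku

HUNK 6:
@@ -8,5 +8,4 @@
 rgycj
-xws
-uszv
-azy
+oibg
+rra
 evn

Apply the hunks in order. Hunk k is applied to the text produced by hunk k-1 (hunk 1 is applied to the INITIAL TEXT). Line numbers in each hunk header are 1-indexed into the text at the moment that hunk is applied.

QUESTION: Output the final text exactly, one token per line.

Hunk 1: at line 4 remove [tdjl,nznug] add [svbv,pkzz,npp] -> 14 lines: sbm rcvw okyd yeaod svbv pkzz npp nqu rgycj xws uszv azy evn lzu
Hunk 2: at line 2 remove [yeaod,svbv,pkzz] add [tjqhx,jey] -> 13 lines: sbm rcvw okyd tjqhx jey npp nqu rgycj xws uszv azy evn lzu
Hunk 3: at line 5 remove [nqu] add [svkot,foplk,kpfcp] -> 15 lines: sbm rcvw okyd tjqhx jey npp svkot foplk kpfcp rgycj xws uszv azy evn lzu
Hunk 4: at line 3 remove [tjqhx,jey] add [psku] -> 14 lines: sbm rcvw okyd psku npp svkot foplk kpfcp rgycj xws uszv azy evn lzu
Hunk 5: at line 1 remove [rcvw,okyd] add [elejn] -> 13 lines: sbm elejn psku npp svkot foplk kpfcp rgycj xws uszv azy evn lzu
Hunk 6: at line 8 remove [xws,uszv,azy] add [oibg,rra] -> 12 lines: sbm elejn psku npp svkot foplk kpfcp rgycj oibg rra evn lzu

Answer: sbm
elejn
psku
npp
svkot
foplk
kpfcp
rgycj
oibg
rra
evn
lzu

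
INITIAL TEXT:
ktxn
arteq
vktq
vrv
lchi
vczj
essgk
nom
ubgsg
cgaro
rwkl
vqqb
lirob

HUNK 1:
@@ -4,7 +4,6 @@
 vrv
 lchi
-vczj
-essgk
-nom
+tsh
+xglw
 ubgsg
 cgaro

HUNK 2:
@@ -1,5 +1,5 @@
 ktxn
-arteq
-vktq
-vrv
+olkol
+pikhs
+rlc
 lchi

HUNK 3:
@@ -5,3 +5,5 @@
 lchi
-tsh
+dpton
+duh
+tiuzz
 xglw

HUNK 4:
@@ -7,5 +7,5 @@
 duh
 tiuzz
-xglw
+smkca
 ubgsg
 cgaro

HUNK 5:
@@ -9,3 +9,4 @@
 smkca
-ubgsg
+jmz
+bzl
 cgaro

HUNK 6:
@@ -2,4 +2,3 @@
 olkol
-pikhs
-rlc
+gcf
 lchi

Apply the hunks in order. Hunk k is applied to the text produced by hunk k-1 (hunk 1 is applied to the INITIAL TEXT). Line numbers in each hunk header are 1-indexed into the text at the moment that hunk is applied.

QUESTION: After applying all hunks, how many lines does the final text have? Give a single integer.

Answer: 14

Derivation:
Hunk 1: at line 4 remove [vczj,essgk,nom] add [tsh,xglw] -> 12 lines: ktxn arteq vktq vrv lchi tsh xglw ubgsg cgaro rwkl vqqb lirob
Hunk 2: at line 1 remove [arteq,vktq,vrv] add [olkol,pikhs,rlc] -> 12 lines: ktxn olkol pikhs rlc lchi tsh xglw ubgsg cgaro rwkl vqqb lirob
Hunk 3: at line 5 remove [tsh] add [dpton,duh,tiuzz] -> 14 lines: ktxn olkol pikhs rlc lchi dpton duh tiuzz xglw ubgsg cgaro rwkl vqqb lirob
Hunk 4: at line 7 remove [xglw] add [smkca] -> 14 lines: ktxn olkol pikhs rlc lchi dpton duh tiuzz smkca ubgsg cgaro rwkl vqqb lirob
Hunk 5: at line 9 remove [ubgsg] add [jmz,bzl] -> 15 lines: ktxn olkol pikhs rlc lchi dpton duh tiuzz smkca jmz bzl cgaro rwkl vqqb lirob
Hunk 6: at line 2 remove [pikhs,rlc] add [gcf] -> 14 lines: ktxn olkol gcf lchi dpton duh tiuzz smkca jmz bzl cgaro rwkl vqqb lirob
Final line count: 14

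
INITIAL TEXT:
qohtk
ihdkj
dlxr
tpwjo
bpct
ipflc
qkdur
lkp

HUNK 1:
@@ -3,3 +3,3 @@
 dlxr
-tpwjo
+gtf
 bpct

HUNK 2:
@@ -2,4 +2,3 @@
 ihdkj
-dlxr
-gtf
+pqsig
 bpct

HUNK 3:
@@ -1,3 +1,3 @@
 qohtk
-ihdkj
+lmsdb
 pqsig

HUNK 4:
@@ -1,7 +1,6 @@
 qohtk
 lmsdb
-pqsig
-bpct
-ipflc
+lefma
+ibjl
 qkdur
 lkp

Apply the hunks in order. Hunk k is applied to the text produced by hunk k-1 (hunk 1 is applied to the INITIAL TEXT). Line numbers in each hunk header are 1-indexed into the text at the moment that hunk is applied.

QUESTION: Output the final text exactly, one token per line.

Answer: qohtk
lmsdb
lefma
ibjl
qkdur
lkp

Derivation:
Hunk 1: at line 3 remove [tpwjo] add [gtf] -> 8 lines: qohtk ihdkj dlxr gtf bpct ipflc qkdur lkp
Hunk 2: at line 2 remove [dlxr,gtf] add [pqsig] -> 7 lines: qohtk ihdkj pqsig bpct ipflc qkdur lkp
Hunk 3: at line 1 remove [ihdkj] add [lmsdb] -> 7 lines: qohtk lmsdb pqsig bpct ipflc qkdur lkp
Hunk 4: at line 1 remove [pqsig,bpct,ipflc] add [lefma,ibjl] -> 6 lines: qohtk lmsdb lefma ibjl qkdur lkp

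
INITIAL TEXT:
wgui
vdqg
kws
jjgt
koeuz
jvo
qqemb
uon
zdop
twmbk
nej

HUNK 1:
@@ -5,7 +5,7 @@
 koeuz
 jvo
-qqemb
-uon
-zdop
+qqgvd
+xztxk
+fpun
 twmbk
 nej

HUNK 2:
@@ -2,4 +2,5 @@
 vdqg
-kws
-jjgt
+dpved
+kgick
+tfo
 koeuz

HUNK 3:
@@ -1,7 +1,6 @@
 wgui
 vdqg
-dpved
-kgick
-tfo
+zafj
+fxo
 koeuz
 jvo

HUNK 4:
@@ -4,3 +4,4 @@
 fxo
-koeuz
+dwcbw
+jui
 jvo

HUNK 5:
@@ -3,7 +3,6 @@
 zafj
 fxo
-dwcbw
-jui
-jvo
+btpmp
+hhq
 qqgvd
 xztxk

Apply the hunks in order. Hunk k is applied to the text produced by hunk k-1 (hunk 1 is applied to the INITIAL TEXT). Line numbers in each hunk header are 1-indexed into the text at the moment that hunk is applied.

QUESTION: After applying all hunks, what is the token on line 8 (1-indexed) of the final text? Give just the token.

Answer: xztxk

Derivation:
Hunk 1: at line 5 remove [qqemb,uon,zdop] add [qqgvd,xztxk,fpun] -> 11 lines: wgui vdqg kws jjgt koeuz jvo qqgvd xztxk fpun twmbk nej
Hunk 2: at line 2 remove [kws,jjgt] add [dpved,kgick,tfo] -> 12 lines: wgui vdqg dpved kgick tfo koeuz jvo qqgvd xztxk fpun twmbk nej
Hunk 3: at line 1 remove [dpved,kgick,tfo] add [zafj,fxo] -> 11 lines: wgui vdqg zafj fxo koeuz jvo qqgvd xztxk fpun twmbk nej
Hunk 4: at line 4 remove [koeuz] add [dwcbw,jui] -> 12 lines: wgui vdqg zafj fxo dwcbw jui jvo qqgvd xztxk fpun twmbk nej
Hunk 5: at line 3 remove [dwcbw,jui,jvo] add [btpmp,hhq] -> 11 lines: wgui vdqg zafj fxo btpmp hhq qqgvd xztxk fpun twmbk nej
Final line 8: xztxk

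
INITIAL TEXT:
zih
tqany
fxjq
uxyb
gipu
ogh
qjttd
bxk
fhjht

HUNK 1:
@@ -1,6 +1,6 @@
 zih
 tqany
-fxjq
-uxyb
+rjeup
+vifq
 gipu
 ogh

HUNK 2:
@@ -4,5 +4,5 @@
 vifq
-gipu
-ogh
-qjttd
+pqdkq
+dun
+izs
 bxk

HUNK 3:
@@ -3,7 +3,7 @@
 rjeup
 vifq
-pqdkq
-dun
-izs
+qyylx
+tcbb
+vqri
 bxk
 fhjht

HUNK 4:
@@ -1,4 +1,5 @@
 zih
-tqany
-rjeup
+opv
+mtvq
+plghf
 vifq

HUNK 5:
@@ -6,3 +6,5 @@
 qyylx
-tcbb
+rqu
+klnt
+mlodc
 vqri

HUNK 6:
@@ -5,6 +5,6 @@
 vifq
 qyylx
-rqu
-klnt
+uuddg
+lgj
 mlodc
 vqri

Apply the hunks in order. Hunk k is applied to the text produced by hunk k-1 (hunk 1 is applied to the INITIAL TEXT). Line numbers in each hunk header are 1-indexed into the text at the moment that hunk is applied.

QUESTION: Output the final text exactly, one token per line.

Answer: zih
opv
mtvq
plghf
vifq
qyylx
uuddg
lgj
mlodc
vqri
bxk
fhjht

Derivation:
Hunk 1: at line 1 remove [fxjq,uxyb] add [rjeup,vifq] -> 9 lines: zih tqany rjeup vifq gipu ogh qjttd bxk fhjht
Hunk 2: at line 4 remove [gipu,ogh,qjttd] add [pqdkq,dun,izs] -> 9 lines: zih tqany rjeup vifq pqdkq dun izs bxk fhjht
Hunk 3: at line 3 remove [pqdkq,dun,izs] add [qyylx,tcbb,vqri] -> 9 lines: zih tqany rjeup vifq qyylx tcbb vqri bxk fhjht
Hunk 4: at line 1 remove [tqany,rjeup] add [opv,mtvq,plghf] -> 10 lines: zih opv mtvq plghf vifq qyylx tcbb vqri bxk fhjht
Hunk 5: at line 6 remove [tcbb] add [rqu,klnt,mlodc] -> 12 lines: zih opv mtvq plghf vifq qyylx rqu klnt mlodc vqri bxk fhjht
Hunk 6: at line 5 remove [rqu,klnt] add [uuddg,lgj] -> 12 lines: zih opv mtvq plghf vifq qyylx uuddg lgj mlodc vqri bxk fhjht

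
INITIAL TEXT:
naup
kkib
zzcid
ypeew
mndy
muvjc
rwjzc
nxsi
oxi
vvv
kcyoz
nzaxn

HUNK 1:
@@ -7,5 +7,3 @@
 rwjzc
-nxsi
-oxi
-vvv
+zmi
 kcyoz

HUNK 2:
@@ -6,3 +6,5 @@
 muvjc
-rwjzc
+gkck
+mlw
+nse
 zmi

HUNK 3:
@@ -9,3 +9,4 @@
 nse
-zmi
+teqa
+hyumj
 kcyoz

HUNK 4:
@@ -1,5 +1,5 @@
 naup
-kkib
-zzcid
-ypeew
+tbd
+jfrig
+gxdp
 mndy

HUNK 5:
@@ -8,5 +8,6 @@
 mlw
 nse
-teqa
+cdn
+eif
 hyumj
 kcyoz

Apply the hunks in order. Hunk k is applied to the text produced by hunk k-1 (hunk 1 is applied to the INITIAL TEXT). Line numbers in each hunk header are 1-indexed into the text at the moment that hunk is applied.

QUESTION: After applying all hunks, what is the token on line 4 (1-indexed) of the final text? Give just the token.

Hunk 1: at line 7 remove [nxsi,oxi,vvv] add [zmi] -> 10 lines: naup kkib zzcid ypeew mndy muvjc rwjzc zmi kcyoz nzaxn
Hunk 2: at line 6 remove [rwjzc] add [gkck,mlw,nse] -> 12 lines: naup kkib zzcid ypeew mndy muvjc gkck mlw nse zmi kcyoz nzaxn
Hunk 3: at line 9 remove [zmi] add [teqa,hyumj] -> 13 lines: naup kkib zzcid ypeew mndy muvjc gkck mlw nse teqa hyumj kcyoz nzaxn
Hunk 4: at line 1 remove [kkib,zzcid,ypeew] add [tbd,jfrig,gxdp] -> 13 lines: naup tbd jfrig gxdp mndy muvjc gkck mlw nse teqa hyumj kcyoz nzaxn
Hunk 5: at line 8 remove [teqa] add [cdn,eif] -> 14 lines: naup tbd jfrig gxdp mndy muvjc gkck mlw nse cdn eif hyumj kcyoz nzaxn
Final line 4: gxdp

Answer: gxdp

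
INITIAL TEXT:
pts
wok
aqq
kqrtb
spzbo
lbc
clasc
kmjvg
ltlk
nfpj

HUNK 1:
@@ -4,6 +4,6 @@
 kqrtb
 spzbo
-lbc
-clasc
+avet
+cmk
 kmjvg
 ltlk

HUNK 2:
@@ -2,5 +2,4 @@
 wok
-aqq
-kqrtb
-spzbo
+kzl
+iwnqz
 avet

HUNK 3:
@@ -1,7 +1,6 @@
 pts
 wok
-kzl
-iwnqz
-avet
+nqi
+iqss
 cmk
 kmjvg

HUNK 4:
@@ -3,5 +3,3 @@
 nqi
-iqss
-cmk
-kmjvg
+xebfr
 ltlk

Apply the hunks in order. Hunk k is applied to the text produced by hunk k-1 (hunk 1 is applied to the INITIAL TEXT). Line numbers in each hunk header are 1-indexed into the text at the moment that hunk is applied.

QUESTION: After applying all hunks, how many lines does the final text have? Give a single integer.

Answer: 6

Derivation:
Hunk 1: at line 4 remove [lbc,clasc] add [avet,cmk] -> 10 lines: pts wok aqq kqrtb spzbo avet cmk kmjvg ltlk nfpj
Hunk 2: at line 2 remove [aqq,kqrtb,spzbo] add [kzl,iwnqz] -> 9 lines: pts wok kzl iwnqz avet cmk kmjvg ltlk nfpj
Hunk 3: at line 1 remove [kzl,iwnqz,avet] add [nqi,iqss] -> 8 lines: pts wok nqi iqss cmk kmjvg ltlk nfpj
Hunk 4: at line 3 remove [iqss,cmk,kmjvg] add [xebfr] -> 6 lines: pts wok nqi xebfr ltlk nfpj
Final line count: 6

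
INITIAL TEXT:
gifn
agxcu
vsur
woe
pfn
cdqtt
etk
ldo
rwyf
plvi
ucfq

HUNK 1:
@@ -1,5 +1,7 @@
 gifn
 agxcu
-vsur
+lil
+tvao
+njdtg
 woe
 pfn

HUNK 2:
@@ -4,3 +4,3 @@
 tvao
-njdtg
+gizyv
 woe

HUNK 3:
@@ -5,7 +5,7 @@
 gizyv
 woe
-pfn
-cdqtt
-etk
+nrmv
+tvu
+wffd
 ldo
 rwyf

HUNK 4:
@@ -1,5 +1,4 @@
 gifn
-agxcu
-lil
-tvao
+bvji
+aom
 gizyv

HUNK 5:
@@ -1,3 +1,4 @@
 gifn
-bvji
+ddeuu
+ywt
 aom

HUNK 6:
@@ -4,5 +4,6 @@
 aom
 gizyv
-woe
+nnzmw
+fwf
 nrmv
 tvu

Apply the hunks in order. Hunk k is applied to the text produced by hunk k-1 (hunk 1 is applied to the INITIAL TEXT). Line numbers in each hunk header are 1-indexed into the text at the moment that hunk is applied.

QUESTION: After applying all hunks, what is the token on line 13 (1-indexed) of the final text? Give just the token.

Hunk 1: at line 1 remove [vsur] add [lil,tvao,njdtg] -> 13 lines: gifn agxcu lil tvao njdtg woe pfn cdqtt etk ldo rwyf plvi ucfq
Hunk 2: at line 4 remove [njdtg] add [gizyv] -> 13 lines: gifn agxcu lil tvao gizyv woe pfn cdqtt etk ldo rwyf plvi ucfq
Hunk 3: at line 5 remove [pfn,cdqtt,etk] add [nrmv,tvu,wffd] -> 13 lines: gifn agxcu lil tvao gizyv woe nrmv tvu wffd ldo rwyf plvi ucfq
Hunk 4: at line 1 remove [agxcu,lil,tvao] add [bvji,aom] -> 12 lines: gifn bvji aom gizyv woe nrmv tvu wffd ldo rwyf plvi ucfq
Hunk 5: at line 1 remove [bvji] add [ddeuu,ywt] -> 13 lines: gifn ddeuu ywt aom gizyv woe nrmv tvu wffd ldo rwyf plvi ucfq
Hunk 6: at line 4 remove [woe] add [nnzmw,fwf] -> 14 lines: gifn ddeuu ywt aom gizyv nnzmw fwf nrmv tvu wffd ldo rwyf plvi ucfq
Final line 13: plvi

Answer: plvi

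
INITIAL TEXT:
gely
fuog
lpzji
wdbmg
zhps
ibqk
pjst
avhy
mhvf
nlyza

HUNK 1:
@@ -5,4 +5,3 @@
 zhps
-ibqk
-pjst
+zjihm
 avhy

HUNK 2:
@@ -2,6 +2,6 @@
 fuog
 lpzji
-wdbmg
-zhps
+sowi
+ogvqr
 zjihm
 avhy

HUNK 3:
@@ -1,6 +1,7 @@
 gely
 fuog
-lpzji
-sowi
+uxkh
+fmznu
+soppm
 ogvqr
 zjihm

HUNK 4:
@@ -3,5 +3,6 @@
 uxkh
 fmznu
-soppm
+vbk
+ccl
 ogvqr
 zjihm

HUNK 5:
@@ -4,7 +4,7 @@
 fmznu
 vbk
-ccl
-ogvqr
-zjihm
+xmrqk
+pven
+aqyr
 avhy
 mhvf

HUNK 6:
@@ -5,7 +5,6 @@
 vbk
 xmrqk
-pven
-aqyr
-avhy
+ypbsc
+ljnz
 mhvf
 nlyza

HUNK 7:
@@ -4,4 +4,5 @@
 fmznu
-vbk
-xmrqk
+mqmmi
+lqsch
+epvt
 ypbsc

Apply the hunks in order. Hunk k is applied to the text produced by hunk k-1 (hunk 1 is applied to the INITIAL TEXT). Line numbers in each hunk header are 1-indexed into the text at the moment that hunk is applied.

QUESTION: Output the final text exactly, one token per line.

Answer: gely
fuog
uxkh
fmznu
mqmmi
lqsch
epvt
ypbsc
ljnz
mhvf
nlyza

Derivation:
Hunk 1: at line 5 remove [ibqk,pjst] add [zjihm] -> 9 lines: gely fuog lpzji wdbmg zhps zjihm avhy mhvf nlyza
Hunk 2: at line 2 remove [wdbmg,zhps] add [sowi,ogvqr] -> 9 lines: gely fuog lpzji sowi ogvqr zjihm avhy mhvf nlyza
Hunk 3: at line 1 remove [lpzji,sowi] add [uxkh,fmznu,soppm] -> 10 lines: gely fuog uxkh fmznu soppm ogvqr zjihm avhy mhvf nlyza
Hunk 4: at line 3 remove [soppm] add [vbk,ccl] -> 11 lines: gely fuog uxkh fmznu vbk ccl ogvqr zjihm avhy mhvf nlyza
Hunk 5: at line 4 remove [ccl,ogvqr,zjihm] add [xmrqk,pven,aqyr] -> 11 lines: gely fuog uxkh fmznu vbk xmrqk pven aqyr avhy mhvf nlyza
Hunk 6: at line 5 remove [pven,aqyr,avhy] add [ypbsc,ljnz] -> 10 lines: gely fuog uxkh fmznu vbk xmrqk ypbsc ljnz mhvf nlyza
Hunk 7: at line 4 remove [vbk,xmrqk] add [mqmmi,lqsch,epvt] -> 11 lines: gely fuog uxkh fmznu mqmmi lqsch epvt ypbsc ljnz mhvf nlyza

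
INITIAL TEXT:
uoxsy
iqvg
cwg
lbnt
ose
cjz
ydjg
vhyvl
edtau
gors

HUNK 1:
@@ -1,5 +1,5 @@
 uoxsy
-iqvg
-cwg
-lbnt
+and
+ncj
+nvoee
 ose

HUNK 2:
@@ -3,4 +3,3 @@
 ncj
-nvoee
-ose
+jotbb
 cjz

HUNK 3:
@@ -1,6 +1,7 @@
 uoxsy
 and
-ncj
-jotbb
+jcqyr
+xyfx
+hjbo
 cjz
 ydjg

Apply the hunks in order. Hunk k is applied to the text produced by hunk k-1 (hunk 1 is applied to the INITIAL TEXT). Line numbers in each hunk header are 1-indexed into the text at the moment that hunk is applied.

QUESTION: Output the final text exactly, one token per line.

Hunk 1: at line 1 remove [iqvg,cwg,lbnt] add [and,ncj,nvoee] -> 10 lines: uoxsy and ncj nvoee ose cjz ydjg vhyvl edtau gors
Hunk 2: at line 3 remove [nvoee,ose] add [jotbb] -> 9 lines: uoxsy and ncj jotbb cjz ydjg vhyvl edtau gors
Hunk 3: at line 1 remove [ncj,jotbb] add [jcqyr,xyfx,hjbo] -> 10 lines: uoxsy and jcqyr xyfx hjbo cjz ydjg vhyvl edtau gors

Answer: uoxsy
and
jcqyr
xyfx
hjbo
cjz
ydjg
vhyvl
edtau
gors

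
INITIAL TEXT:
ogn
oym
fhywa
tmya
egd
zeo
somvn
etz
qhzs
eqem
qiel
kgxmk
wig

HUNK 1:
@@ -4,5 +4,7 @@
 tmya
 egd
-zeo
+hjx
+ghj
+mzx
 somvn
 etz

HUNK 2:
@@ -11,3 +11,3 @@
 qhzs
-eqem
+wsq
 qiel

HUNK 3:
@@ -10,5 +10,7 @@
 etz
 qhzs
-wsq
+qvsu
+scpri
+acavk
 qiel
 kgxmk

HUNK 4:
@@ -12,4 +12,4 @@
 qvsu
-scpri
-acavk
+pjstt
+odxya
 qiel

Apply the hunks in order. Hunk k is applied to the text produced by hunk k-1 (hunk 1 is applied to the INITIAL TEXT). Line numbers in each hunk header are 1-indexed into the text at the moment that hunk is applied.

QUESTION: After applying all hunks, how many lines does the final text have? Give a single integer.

Hunk 1: at line 4 remove [zeo] add [hjx,ghj,mzx] -> 15 lines: ogn oym fhywa tmya egd hjx ghj mzx somvn etz qhzs eqem qiel kgxmk wig
Hunk 2: at line 11 remove [eqem] add [wsq] -> 15 lines: ogn oym fhywa tmya egd hjx ghj mzx somvn etz qhzs wsq qiel kgxmk wig
Hunk 3: at line 10 remove [wsq] add [qvsu,scpri,acavk] -> 17 lines: ogn oym fhywa tmya egd hjx ghj mzx somvn etz qhzs qvsu scpri acavk qiel kgxmk wig
Hunk 4: at line 12 remove [scpri,acavk] add [pjstt,odxya] -> 17 lines: ogn oym fhywa tmya egd hjx ghj mzx somvn etz qhzs qvsu pjstt odxya qiel kgxmk wig
Final line count: 17

Answer: 17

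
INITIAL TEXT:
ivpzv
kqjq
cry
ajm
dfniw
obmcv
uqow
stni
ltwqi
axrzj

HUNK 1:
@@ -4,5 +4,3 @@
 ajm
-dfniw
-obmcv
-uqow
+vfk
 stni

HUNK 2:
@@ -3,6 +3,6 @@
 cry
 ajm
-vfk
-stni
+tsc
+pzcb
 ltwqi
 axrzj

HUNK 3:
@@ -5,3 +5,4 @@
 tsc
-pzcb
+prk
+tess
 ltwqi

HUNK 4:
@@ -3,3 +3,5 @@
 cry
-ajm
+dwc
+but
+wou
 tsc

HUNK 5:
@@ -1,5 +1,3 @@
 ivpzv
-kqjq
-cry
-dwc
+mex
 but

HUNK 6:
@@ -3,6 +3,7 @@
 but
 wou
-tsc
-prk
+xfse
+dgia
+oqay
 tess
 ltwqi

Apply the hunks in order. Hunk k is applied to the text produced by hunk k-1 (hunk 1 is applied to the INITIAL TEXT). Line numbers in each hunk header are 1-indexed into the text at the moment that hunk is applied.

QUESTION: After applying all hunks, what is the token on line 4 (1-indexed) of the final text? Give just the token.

Answer: wou

Derivation:
Hunk 1: at line 4 remove [dfniw,obmcv,uqow] add [vfk] -> 8 lines: ivpzv kqjq cry ajm vfk stni ltwqi axrzj
Hunk 2: at line 3 remove [vfk,stni] add [tsc,pzcb] -> 8 lines: ivpzv kqjq cry ajm tsc pzcb ltwqi axrzj
Hunk 3: at line 5 remove [pzcb] add [prk,tess] -> 9 lines: ivpzv kqjq cry ajm tsc prk tess ltwqi axrzj
Hunk 4: at line 3 remove [ajm] add [dwc,but,wou] -> 11 lines: ivpzv kqjq cry dwc but wou tsc prk tess ltwqi axrzj
Hunk 5: at line 1 remove [kqjq,cry,dwc] add [mex] -> 9 lines: ivpzv mex but wou tsc prk tess ltwqi axrzj
Hunk 6: at line 3 remove [tsc,prk] add [xfse,dgia,oqay] -> 10 lines: ivpzv mex but wou xfse dgia oqay tess ltwqi axrzj
Final line 4: wou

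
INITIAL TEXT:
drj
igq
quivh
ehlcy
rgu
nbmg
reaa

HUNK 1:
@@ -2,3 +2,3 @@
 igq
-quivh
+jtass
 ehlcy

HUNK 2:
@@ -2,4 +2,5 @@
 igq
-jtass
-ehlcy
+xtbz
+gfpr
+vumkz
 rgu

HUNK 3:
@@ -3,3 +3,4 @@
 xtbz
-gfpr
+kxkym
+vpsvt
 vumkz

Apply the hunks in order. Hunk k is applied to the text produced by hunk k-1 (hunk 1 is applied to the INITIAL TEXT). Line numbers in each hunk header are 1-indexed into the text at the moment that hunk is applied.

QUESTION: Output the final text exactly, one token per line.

Hunk 1: at line 2 remove [quivh] add [jtass] -> 7 lines: drj igq jtass ehlcy rgu nbmg reaa
Hunk 2: at line 2 remove [jtass,ehlcy] add [xtbz,gfpr,vumkz] -> 8 lines: drj igq xtbz gfpr vumkz rgu nbmg reaa
Hunk 3: at line 3 remove [gfpr] add [kxkym,vpsvt] -> 9 lines: drj igq xtbz kxkym vpsvt vumkz rgu nbmg reaa

Answer: drj
igq
xtbz
kxkym
vpsvt
vumkz
rgu
nbmg
reaa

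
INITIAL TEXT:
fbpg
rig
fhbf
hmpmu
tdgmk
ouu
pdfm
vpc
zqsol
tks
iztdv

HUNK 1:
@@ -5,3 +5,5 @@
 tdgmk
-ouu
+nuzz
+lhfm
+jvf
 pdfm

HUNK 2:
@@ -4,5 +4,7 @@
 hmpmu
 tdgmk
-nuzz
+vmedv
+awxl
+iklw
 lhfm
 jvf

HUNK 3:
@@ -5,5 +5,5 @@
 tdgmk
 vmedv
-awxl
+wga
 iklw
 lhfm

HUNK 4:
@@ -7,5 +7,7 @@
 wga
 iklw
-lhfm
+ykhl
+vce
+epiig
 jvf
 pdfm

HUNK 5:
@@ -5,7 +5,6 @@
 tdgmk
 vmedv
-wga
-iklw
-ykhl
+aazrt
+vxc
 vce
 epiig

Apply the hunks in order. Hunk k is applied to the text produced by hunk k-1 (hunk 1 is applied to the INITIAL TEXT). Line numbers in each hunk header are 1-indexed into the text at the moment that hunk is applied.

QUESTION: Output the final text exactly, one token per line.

Answer: fbpg
rig
fhbf
hmpmu
tdgmk
vmedv
aazrt
vxc
vce
epiig
jvf
pdfm
vpc
zqsol
tks
iztdv

Derivation:
Hunk 1: at line 5 remove [ouu] add [nuzz,lhfm,jvf] -> 13 lines: fbpg rig fhbf hmpmu tdgmk nuzz lhfm jvf pdfm vpc zqsol tks iztdv
Hunk 2: at line 4 remove [nuzz] add [vmedv,awxl,iklw] -> 15 lines: fbpg rig fhbf hmpmu tdgmk vmedv awxl iklw lhfm jvf pdfm vpc zqsol tks iztdv
Hunk 3: at line 5 remove [awxl] add [wga] -> 15 lines: fbpg rig fhbf hmpmu tdgmk vmedv wga iklw lhfm jvf pdfm vpc zqsol tks iztdv
Hunk 4: at line 7 remove [lhfm] add [ykhl,vce,epiig] -> 17 lines: fbpg rig fhbf hmpmu tdgmk vmedv wga iklw ykhl vce epiig jvf pdfm vpc zqsol tks iztdv
Hunk 5: at line 5 remove [wga,iklw,ykhl] add [aazrt,vxc] -> 16 lines: fbpg rig fhbf hmpmu tdgmk vmedv aazrt vxc vce epiig jvf pdfm vpc zqsol tks iztdv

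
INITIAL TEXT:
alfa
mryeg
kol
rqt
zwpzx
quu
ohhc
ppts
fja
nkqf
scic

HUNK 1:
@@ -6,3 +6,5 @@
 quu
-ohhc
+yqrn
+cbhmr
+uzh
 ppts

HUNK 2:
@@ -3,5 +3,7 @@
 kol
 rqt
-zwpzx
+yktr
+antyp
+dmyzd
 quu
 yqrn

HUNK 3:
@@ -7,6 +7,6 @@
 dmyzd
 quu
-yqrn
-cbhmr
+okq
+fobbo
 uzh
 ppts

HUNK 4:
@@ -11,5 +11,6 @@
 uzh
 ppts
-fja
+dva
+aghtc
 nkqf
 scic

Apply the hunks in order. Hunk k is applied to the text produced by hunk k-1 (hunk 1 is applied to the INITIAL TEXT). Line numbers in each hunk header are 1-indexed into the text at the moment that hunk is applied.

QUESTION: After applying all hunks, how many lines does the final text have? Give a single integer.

Hunk 1: at line 6 remove [ohhc] add [yqrn,cbhmr,uzh] -> 13 lines: alfa mryeg kol rqt zwpzx quu yqrn cbhmr uzh ppts fja nkqf scic
Hunk 2: at line 3 remove [zwpzx] add [yktr,antyp,dmyzd] -> 15 lines: alfa mryeg kol rqt yktr antyp dmyzd quu yqrn cbhmr uzh ppts fja nkqf scic
Hunk 3: at line 7 remove [yqrn,cbhmr] add [okq,fobbo] -> 15 lines: alfa mryeg kol rqt yktr antyp dmyzd quu okq fobbo uzh ppts fja nkqf scic
Hunk 4: at line 11 remove [fja] add [dva,aghtc] -> 16 lines: alfa mryeg kol rqt yktr antyp dmyzd quu okq fobbo uzh ppts dva aghtc nkqf scic
Final line count: 16

Answer: 16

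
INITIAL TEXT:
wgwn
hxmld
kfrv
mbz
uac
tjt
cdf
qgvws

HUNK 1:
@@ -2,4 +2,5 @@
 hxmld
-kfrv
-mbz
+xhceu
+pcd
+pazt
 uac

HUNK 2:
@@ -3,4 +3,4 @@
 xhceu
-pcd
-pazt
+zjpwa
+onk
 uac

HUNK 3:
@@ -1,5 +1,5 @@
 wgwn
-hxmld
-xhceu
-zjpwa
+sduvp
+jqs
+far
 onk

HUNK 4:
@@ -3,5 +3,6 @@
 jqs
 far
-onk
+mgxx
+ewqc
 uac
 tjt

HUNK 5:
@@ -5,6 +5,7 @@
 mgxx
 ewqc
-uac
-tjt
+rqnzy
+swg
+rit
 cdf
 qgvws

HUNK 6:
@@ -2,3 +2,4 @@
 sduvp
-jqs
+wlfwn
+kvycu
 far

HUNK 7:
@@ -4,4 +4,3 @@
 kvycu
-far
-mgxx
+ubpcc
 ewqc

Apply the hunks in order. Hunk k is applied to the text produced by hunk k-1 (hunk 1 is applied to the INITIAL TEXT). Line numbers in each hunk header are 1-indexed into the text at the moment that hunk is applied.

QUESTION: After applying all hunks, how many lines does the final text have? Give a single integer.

Hunk 1: at line 2 remove [kfrv,mbz] add [xhceu,pcd,pazt] -> 9 lines: wgwn hxmld xhceu pcd pazt uac tjt cdf qgvws
Hunk 2: at line 3 remove [pcd,pazt] add [zjpwa,onk] -> 9 lines: wgwn hxmld xhceu zjpwa onk uac tjt cdf qgvws
Hunk 3: at line 1 remove [hxmld,xhceu,zjpwa] add [sduvp,jqs,far] -> 9 lines: wgwn sduvp jqs far onk uac tjt cdf qgvws
Hunk 4: at line 3 remove [onk] add [mgxx,ewqc] -> 10 lines: wgwn sduvp jqs far mgxx ewqc uac tjt cdf qgvws
Hunk 5: at line 5 remove [uac,tjt] add [rqnzy,swg,rit] -> 11 lines: wgwn sduvp jqs far mgxx ewqc rqnzy swg rit cdf qgvws
Hunk 6: at line 2 remove [jqs] add [wlfwn,kvycu] -> 12 lines: wgwn sduvp wlfwn kvycu far mgxx ewqc rqnzy swg rit cdf qgvws
Hunk 7: at line 4 remove [far,mgxx] add [ubpcc] -> 11 lines: wgwn sduvp wlfwn kvycu ubpcc ewqc rqnzy swg rit cdf qgvws
Final line count: 11

Answer: 11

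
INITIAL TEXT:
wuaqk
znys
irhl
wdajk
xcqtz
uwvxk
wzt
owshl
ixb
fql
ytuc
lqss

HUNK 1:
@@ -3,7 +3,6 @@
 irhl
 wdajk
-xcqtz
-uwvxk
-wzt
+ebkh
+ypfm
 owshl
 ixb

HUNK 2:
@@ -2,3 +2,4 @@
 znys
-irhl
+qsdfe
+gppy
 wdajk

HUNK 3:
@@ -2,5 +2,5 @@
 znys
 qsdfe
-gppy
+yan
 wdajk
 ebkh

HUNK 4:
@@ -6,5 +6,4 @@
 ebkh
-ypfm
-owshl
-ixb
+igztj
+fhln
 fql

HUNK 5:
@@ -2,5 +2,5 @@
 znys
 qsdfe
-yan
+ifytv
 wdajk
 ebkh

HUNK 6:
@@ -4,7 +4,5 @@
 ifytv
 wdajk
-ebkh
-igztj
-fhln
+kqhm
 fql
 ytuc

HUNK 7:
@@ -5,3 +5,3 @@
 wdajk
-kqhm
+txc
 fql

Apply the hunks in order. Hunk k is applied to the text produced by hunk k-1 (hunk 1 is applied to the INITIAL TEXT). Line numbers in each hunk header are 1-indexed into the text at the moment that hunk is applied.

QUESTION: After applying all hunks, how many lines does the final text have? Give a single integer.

Hunk 1: at line 3 remove [xcqtz,uwvxk,wzt] add [ebkh,ypfm] -> 11 lines: wuaqk znys irhl wdajk ebkh ypfm owshl ixb fql ytuc lqss
Hunk 2: at line 2 remove [irhl] add [qsdfe,gppy] -> 12 lines: wuaqk znys qsdfe gppy wdajk ebkh ypfm owshl ixb fql ytuc lqss
Hunk 3: at line 2 remove [gppy] add [yan] -> 12 lines: wuaqk znys qsdfe yan wdajk ebkh ypfm owshl ixb fql ytuc lqss
Hunk 4: at line 6 remove [ypfm,owshl,ixb] add [igztj,fhln] -> 11 lines: wuaqk znys qsdfe yan wdajk ebkh igztj fhln fql ytuc lqss
Hunk 5: at line 2 remove [yan] add [ifytv] -> 11 lines: wuaqk znys qsdfe ifytv wdajk ebkh igztj fhln fql ytuc lqss
Hunk 6: at line 4 remove [ebkh,igztj,fhln] add [kqhm] -> 9 lines: wuaqk znys qsdfe ifytv wdajk kqhm fql ytuc lqss
Hunk 7: at line 5 remove [kqhm] add [txc] -> 9 lines: wuaqk znys qsdfe ifytv wdajk txc fql ytuc lqss
Final line count: 9

Answer: 9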